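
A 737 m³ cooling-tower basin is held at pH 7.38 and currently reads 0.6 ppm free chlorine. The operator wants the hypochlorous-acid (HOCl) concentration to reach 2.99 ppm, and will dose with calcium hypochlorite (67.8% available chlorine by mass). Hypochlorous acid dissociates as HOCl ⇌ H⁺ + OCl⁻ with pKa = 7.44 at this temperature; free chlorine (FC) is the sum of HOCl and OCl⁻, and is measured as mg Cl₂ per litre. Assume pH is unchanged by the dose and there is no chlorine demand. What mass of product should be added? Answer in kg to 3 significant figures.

Volume: 737 m³ = 737,000 L.
[OCl⁻]/[HOCl] = 10^(pH − pKa) = 10^(7.38 − 7.44) = 0.871; fraction as HOCl = 1/(1 + 0.871) = 0.5345.
Free chlorine required for 2.99 ppm HOCl: 2.99 / 0.5345 = 5.594 ppm.
FC to add: 5.594 − 0.6 = 4.994 mg/L as Cl₂.
Cl₂ equivalent: 4.994 mg/L × 737,000 L = 3681 g.
Product at 67.8% available Cl: 3681 / 0.678 = 5429 g.

5.43 kg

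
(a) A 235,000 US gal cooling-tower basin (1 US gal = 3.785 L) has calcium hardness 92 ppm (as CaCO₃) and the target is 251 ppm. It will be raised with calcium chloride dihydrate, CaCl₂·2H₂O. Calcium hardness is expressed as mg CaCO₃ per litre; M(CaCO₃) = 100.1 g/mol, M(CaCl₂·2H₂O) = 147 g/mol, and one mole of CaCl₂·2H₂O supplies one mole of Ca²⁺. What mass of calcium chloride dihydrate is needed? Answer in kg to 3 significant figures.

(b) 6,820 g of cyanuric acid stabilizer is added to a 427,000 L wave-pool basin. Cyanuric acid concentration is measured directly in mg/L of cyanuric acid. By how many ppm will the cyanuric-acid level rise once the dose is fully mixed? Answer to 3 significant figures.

(a) 208 kg; (b) 16.0 ppm

(a) Volume: 235,000 US gal × 3.785 L/gal = 889,475 L.
(a) Hardness to add: (251 − 92) = 159 mg/L as CaCO₃ × 889,475 L = 141,400 g as CaCO₃.
(a) Moles of Ca²⁺ (1 mol Ca²⁺ ≡ 1 mol CaCO₃): 141,400 / 100.1 g/mol = 1413 mol.
(a) Mass of CaCl₂·2H₂O: 1413 × 147 = 207,700 g.

(b) Rise: 6,820 g / 427,000 L × 1000 = 15.97 mg/L.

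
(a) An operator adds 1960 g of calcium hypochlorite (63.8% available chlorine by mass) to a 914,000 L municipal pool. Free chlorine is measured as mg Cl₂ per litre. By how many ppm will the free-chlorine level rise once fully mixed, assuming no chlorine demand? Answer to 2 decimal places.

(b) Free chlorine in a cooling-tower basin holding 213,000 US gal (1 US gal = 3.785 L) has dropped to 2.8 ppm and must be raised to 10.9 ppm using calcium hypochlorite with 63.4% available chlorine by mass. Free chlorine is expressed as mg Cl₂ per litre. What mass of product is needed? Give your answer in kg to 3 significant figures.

(a) 1.37 ppm; (b) 10.3 kg

(a) Available chlorine delivered: 1960 g × 0.638 = 1250 g as Cl₂.
(a) Concentration rise: 1250 g / 914,000 L = 1.368 mg/L = 1.37 ppm.

(b) Volume: 213,000 US gal × 3.785 L/gal = 806,205 L.
(b) Chlorine deficit: 10.9 − 2.8 = 8.1 ppm = 8.1 mg/L as Cl₂.
(b) Cl₂ equivalent needed: 8.1 mg/L × 806,205 L = 6,530,000 mg = 6530 g.
(b) Product at 63.4% available chlorine: 6530 / 0.634 = 10,300 g.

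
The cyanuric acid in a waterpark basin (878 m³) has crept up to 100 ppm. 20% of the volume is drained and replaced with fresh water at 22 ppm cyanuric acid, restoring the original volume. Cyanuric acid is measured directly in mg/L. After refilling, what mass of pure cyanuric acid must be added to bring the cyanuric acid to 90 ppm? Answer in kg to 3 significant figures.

4.92 kg

Volume: 878 m³ = 878,000 L.
After draining 20% and refilling: 100 × 0.80 + 22 × 0.20 = 84.4 ppm.
Deficit to target: 90 − 84.4 = 5.6 mg/L.
Mass: 5.6 mg/L × 878,000 L = 4917 g cyanuric acid.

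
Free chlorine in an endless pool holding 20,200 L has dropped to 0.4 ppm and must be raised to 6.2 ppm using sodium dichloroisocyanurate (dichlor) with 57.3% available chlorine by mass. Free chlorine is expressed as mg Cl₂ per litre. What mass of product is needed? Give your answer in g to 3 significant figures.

Chlorine deficit: 6.2 − 0.4 = 5.8 ppm = 5.8 mg/L as Cl₂.
Cl₂ equivalent needed: 5.8 mg/L × 20,200 L = 117,200 mg = 117.2 g.
Product at 57.3% available chlorine: 117.2 / 0.573 = 204.5 g.

204 g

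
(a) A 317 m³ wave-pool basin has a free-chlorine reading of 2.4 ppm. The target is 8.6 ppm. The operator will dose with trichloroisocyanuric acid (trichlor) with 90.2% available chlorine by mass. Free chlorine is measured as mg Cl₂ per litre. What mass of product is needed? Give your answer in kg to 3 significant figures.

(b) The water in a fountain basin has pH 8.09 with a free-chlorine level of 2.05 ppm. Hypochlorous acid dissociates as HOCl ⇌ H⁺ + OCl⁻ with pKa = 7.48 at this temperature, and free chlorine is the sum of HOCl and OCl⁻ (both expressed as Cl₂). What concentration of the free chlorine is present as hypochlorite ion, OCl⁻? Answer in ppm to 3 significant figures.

(a) 2.18 kg; (b) 1.65 ppm

(a) Volume: 317 m³ = 317,000 L.
(a) Chlorine deficit: 8.6 − 2.4 = 6.2 ppm = 6.2 mg/L as Cl₂.
(a) Cl₂ equivalent needed: 6.2 mg/L × 317,000 L = 1,965,000 mg = 1965 g.
(a) Product at 90.2% available chlorine: 1965 / 0.902 = 2179 g.

(b) [OCl⁻]/[HOCl] = 10^(pH − pKa) = 10^(8.09 − 7.48) = 10^0.61 = 4.074.
(b) Fraction as HOCl = 1 / (1 + 4.074) = 0.1971.
(b) OCl⁻ = (1 − 0.1971) × 2.05 ppm = 1.646 ppm.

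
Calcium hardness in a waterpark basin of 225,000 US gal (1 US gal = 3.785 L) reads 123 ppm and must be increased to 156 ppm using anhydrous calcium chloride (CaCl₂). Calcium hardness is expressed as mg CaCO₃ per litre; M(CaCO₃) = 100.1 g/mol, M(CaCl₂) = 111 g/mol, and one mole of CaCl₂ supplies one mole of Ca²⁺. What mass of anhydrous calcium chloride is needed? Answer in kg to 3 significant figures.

31.2 kg

Volume: 225,000 US gal × 3.785 L/gal = 851,625 L.
Hardness to add: (156 − 123) = 33 mg/L as CaCO₃ × 851,625 L = 28,100 g as CaCO₃.
Moles of Ca²⁺ (1 mol Ca²⁺ ≡ 1 mol CaCO₃): 28,100 / 100.1 g/mol = 280.8 mol.
Mass of CaCl₂: 280.8 × 111 = 31,160 g.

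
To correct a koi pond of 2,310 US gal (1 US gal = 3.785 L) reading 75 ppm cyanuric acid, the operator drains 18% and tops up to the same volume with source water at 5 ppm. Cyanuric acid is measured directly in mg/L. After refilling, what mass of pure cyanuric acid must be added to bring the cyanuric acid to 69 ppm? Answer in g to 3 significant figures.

57.7 g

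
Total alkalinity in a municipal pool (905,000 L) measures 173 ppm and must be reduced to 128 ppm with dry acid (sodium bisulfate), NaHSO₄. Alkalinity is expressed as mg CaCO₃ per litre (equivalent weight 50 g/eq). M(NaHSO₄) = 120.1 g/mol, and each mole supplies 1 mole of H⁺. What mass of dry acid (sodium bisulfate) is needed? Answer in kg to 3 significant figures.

97.8 kg

Alkalinity to neutralize: (173 − 128) = 45 mg/L as CaCO₃ × 905,000 L = 40,720 g as CaCO₃.
Equivalents of H⁺ required: 40,720 ÷ 50 g/eq = 814.5 eq = 814.5 mol NaHSO₄.
Mass of NaHSO₄: 814.5 × 120.1 = 97,820 g.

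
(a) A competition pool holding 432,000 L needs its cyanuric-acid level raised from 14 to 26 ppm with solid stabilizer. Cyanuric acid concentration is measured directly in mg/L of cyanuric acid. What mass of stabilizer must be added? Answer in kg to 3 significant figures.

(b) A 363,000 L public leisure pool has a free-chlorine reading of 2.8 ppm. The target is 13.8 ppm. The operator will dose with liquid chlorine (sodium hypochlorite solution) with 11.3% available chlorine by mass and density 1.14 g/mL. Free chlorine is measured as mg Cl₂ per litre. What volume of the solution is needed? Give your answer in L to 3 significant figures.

(a) CYA to add: (26 − 14) = 12 mg/L × 432,000 L = 5184 g cyanuric acid.

(b) Chlorine deficit: 13.8 − 2.8 = 11 ppm = 11 mg/L as Cl₂.
(b) Cl₂ equivalent needed: 11 mg/L × 363,000 L = 3,993,000 mg = 3993 g.
(b) Product at 11.3% available chlorine: 3993 / 0.113 = 35,340 g.
(b) Volume at density 1.14 g/mL: 35,340 g ÷ 1.14 g/mL = 31,000 mL.

(a) 5.18 kg; (b) 31.0 L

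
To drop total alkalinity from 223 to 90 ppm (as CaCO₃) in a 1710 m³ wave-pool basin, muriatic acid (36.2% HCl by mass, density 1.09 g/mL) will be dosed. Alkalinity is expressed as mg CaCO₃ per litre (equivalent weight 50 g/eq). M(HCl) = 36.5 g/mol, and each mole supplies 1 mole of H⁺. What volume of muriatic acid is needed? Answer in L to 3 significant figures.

421 L

Volume: 1710 m³ = 1,710,000 L.
Alkalinity to neutralize: (223 − 90) = 133 mg/L as CaCO₃ × 1,710,000 L = 227,400 g as CaCO₃.
Equivalents of H⁺ required: 227,400 ÷ 50 g/eq = 4549 eq = 4549 mol HCl.
Mass of HCl: 4549 × 36.5 = 166,000 g.
Mass of 36.2% solution: 166,000 / 0.362 = 458,600 g.
Volume: 458,600 g ÷ 1.09 g/mL = 420,800 mL.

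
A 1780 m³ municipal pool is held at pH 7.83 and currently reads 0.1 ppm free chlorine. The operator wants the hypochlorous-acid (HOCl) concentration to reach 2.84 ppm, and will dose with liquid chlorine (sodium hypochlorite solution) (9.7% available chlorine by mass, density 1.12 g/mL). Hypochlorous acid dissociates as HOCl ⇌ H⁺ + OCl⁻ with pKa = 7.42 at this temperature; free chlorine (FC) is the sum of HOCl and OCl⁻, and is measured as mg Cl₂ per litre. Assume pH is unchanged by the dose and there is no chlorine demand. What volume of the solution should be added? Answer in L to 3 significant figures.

164 L

Volume: 1780 m³ = 1,780,000 L.
[OCl⁻]/[HOCl] = 10^(pH − pKa) = 10^(7.83 − 7.42) = 2.57; fraction as HOCl = 1/(1 + 2.57) = 0.2801.
Free chlorine required for 2.84 ppm HOCl: 2.84 / 0.2801 = 10.14 ppm.
FC to add: 10.14 − 0.1 = 10.04 mg/L as Cl₂.
Cl₂ equivalent: 10.04 mg/L × 1,780,000 L = 17,870 g.
Product at 9.7% available Cl: 17,870 / 0.097 = 184,200 g.
Volume: 184,200 g ÷ 1.12 g/mL = 164,500 mL.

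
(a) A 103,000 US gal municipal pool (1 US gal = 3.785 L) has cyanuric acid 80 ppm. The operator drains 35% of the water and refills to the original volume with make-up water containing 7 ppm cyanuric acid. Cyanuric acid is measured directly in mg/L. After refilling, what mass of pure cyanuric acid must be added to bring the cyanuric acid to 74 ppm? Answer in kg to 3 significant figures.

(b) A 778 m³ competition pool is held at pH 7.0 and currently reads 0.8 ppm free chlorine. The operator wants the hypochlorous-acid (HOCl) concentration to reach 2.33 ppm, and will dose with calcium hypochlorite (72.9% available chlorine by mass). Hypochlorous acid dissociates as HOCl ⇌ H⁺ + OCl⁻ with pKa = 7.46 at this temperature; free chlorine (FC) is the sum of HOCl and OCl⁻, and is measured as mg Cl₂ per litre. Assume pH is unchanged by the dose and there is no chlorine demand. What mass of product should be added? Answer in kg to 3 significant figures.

(a) 7.62 kg; (b) 2.50 kg

(a) Volume: 103,000 US gal × 3.785 L/gal = 389,855 L.
(a) After draining 35% and refilling: 80 × 0.65 + 7 × 0.35 = 54.45 ppm.
(a) Deficit to target: 74 − 54.45 = 19.55 mg/L.
(a) Mass: 19.55 mg/L × 389,855 L = 7622 g cyanuric acid.

(b) Volume: 778 m³ = 778,000 L.
(b) [OCl⁻]/[HOCl] = 10^(pH − pKa) = 10^(7.0 − 7.46) = 0.3467; fraction as HOCl = 1/(1 + 0.3467) = 0.7425.
(b) Free chlorine required for 2.33 ppm HOCl: 2.33 / 0.7425 = 3.138 ppm.
(b) FC to add: 3.138 − 0.8 = 2.338 mg/L as Cl₂.
(b) Cl₂ equivalent: 2.338 mg/L × 778,000 L = 1819 g.
(b) Product at 72.9% available Cl: 1819 / 0.729 = 2495 g.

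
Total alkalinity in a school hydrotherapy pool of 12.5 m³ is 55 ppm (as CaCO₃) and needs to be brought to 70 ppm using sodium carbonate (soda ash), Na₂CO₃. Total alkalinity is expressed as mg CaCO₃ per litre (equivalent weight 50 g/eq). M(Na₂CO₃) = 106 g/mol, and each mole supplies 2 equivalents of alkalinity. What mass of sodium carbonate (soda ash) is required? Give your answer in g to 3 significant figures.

Volume: 12.5 m³ = 12,500 L.
Alkalinity to add: (70 − 55) = 15 mg/L as CaCO₃ × 12,500 L = 187.5 g as CaCO₃.
Equivalents: 187.5 g ÷ 50 g/eq = 3.75 eq.
Each mole of Na₂CO₃ supplies 2 eq, so 3.75 / 2 = 1.875 mol.
Mass: 1.875 mol × 106 g/mol = 198.8 g.

199 g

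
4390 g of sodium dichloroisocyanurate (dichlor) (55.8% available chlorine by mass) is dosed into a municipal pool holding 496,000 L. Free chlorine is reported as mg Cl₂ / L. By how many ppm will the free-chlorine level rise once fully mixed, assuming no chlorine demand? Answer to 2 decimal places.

4.94 ppm

Available chlorine delivered: 4390 g × 0.558 = 2450 g as Cl₂.
Concentration rise: 2450 g / 496,000 L = 4.939 mg/L = 4.94 ppm.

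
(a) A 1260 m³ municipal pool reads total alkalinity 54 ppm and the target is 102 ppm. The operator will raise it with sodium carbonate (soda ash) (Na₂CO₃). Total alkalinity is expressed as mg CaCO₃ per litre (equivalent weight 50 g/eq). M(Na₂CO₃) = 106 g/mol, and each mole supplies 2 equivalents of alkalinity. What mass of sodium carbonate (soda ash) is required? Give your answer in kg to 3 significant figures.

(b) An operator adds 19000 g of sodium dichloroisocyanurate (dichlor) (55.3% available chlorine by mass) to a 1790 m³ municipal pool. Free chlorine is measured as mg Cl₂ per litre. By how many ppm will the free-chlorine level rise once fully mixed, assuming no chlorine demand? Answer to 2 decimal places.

(a) Volume: 1260 m³ = 1,260,000 L.
(a) Alkalinity to add: (102 − 54) = 48 mg/L as CaCO₃ × 1,260,000 L = 60,480 g as CaCO₃.
(a) Equivalents: 60,480 g ÷ 50 g/eq = 1210 eq.
(a) Each mole of Na₂CO₃ supplies 2 eq, so 1210 / 2 = 604.8 mol.
(a) Mass: 604.8 mol × 106 g/mol = 64,110 g.

(b) Volume: 1790 m³ = 1,790,000 L.
(b) Available chlorine delivered: 19,000 g × 0.553 = 10,510 g as Cl₂.
(b) Concentration rise: 10,510 g / 1,790,000 L = 5.87 mg/L = 5.87 ppm.

(a) 64.1 kg; (b) 5.87 ppm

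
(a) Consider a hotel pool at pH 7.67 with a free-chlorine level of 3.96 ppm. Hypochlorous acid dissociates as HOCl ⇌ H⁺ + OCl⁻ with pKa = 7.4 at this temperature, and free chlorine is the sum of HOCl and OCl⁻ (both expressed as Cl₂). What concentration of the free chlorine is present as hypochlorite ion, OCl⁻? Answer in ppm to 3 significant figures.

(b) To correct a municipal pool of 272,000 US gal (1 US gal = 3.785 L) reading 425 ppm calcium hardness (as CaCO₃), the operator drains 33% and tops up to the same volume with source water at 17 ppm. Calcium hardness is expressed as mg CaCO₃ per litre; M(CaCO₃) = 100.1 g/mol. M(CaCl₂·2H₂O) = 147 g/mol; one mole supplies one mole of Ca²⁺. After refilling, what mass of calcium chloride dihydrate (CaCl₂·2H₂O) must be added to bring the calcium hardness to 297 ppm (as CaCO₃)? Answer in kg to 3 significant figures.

(a) 2.58 ppm; (b) 10.0 kg

(a) [OCl⁻]/[HOCl] = 10^(pH − pKa) = 10^(7.67 − 7.4) = 10^0.27 = 1.862.
(a) Fraction as HOCl = 1 / (1 + 1.862) = 0.3494.
(a) OCl⁻ = (1 − 0.3494) × 3.96 ppm = 2.576 ppm.

(b) Volume: 272,000 US gal × 3.785 L/gal = 1,029,520 L.
(b) After draining 33% and refilling: 425 × 0.67 + 17 × 0.33 = 290.36 ppm.
(b) Deficit to target: 297 − 290.36 = 6.64 mg/L.
(b) As CaCO₃: 6.64 mg/L × 1,029,520 L = 6836 g; ÷ 100.1 = 68.29 mol Ca²⁺.
(b) Mass: 68.29 × 147 = 10,040 g.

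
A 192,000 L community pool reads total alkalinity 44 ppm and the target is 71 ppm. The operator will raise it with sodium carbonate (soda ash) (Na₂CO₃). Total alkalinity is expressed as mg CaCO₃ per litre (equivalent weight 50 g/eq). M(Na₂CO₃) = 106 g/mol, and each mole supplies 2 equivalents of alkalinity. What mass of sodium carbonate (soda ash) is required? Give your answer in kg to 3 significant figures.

Alkalinity to add: (71 − 44) = 27 mg/L as CaCO₃ × 192,000 L = 5184 g as CaCO₃.
Equivalents: 5184 g ÷ 50 g/eq = 103.7 eq.
Each mole of Na₂CO₃ supplies 2 eq, so 103.7 / 2 = 51.84 mol.
Mass: 51.84 mol × 106 g/mol = 5495 g.

5.50 kg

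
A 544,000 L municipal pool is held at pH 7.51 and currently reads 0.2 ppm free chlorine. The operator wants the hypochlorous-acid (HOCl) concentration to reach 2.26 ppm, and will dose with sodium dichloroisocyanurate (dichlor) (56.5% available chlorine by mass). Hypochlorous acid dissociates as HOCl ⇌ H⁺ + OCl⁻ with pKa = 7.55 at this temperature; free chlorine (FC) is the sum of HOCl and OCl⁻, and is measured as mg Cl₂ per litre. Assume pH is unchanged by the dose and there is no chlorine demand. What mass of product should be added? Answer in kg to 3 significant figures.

3.97 kg

[OCl⁻]/[HOCl] = 10^(pH − pKa) = 10^(7.51 − 7.55) = 0.912; fraction as HOCl = 1/(1 + 0.912) = 0.523.
Free chlorine required for 2.26 ppm HOCl: 2.26 / 0.523 = 4.321 ppm.
FC to add: 4.321 − 0.2 = 4.121 mg/L as Cl₂.
Cl₂ equivalent: 4.121 mg/L × 544,000 L = 2242 g.
Product at 56.5% available Cl: 2242 / 0.565 = 3968 g.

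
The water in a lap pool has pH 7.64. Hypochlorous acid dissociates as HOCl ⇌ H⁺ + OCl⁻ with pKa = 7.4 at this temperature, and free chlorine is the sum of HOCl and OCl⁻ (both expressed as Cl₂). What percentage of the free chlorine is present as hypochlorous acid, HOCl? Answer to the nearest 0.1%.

36.5%

[OCl⁻]/[HOCl] = 10^(pH − pKa) = 10^(7.64 − 7.4) = 10^0.24 = 1.738.
Fraction as HOCl = 1 / (1 + 1.738) = 0.3653.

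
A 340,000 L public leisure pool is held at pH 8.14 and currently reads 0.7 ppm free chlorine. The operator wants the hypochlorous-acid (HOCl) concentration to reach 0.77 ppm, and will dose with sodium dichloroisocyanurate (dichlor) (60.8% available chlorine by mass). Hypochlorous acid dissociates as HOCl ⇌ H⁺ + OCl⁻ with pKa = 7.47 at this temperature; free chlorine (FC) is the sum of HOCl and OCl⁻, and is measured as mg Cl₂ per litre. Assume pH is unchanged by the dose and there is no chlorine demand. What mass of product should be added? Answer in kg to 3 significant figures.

2.05 kg

[OCl⁻]/[HOCl] = 10^(pH − pKa) = 10^(8.14 − 7.47) = 4.677; fraction as HOCl = 1/(1 + 4.677) = 0.1761.
Free chlorine required for 0.77 ppm HOCl: 0.77 / 0.1761 = 4.372 ppm.
FC to add: 4.372 − 0.7 = 3.672 mg/L as Cl₂.
Cl₂ equivalent: 3.672 mg/L × 340,000 L = 1248 g.
Product at 60.8% available Cl: 1248 / 0.608 = 2053 g.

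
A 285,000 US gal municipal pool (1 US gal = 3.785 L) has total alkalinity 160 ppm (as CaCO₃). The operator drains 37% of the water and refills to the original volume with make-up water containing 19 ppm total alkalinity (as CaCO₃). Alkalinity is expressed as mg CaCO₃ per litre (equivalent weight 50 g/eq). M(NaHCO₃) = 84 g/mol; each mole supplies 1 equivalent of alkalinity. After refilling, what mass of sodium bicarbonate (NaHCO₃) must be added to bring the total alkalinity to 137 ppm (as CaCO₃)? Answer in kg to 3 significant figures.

52.9 kg

Volume: 285,000 US gal × 3.785 L/gal = 1,078,725 L.
After draining 37% and refilling: 160 × 0.63 + 19 × 0.37 = 107.83 ppm.
Deficit to target: 137 − 107.83 = 29.17 mg/L.
As CaCO₃: 29.17 mg/L × 1,078,725 L = 31,470 g; ÷ 50 g/eq ÷ 1 = 629.3 mol NaHCO₃.
Mass: 629.3 × 84 = 52,860 g.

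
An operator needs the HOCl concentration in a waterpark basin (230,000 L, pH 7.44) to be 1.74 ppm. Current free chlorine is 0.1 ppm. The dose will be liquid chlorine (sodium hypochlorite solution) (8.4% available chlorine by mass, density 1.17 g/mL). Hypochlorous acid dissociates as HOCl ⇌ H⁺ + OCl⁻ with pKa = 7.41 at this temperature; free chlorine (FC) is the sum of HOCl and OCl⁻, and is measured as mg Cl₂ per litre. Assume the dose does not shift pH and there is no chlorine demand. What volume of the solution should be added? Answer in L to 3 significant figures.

8.20 L

[OCl⁻]/[HOCl] = 10^(pH − pKa) = 10^(7.44 − 7.41) = 1.072; fraction as HOCl = 1/(1 + 1.072) = 0.4827.
Free chlorine required for 1.74 ppm HOCl: 1.74 / 0.4827 = 3.604 ppm.
FC to add: 3.604 − 0.1 = 3.504 mg/L as Cl₂.
Cl₂ equivalent: 3.504 mg/L × 230,000 L = 806 g.
Product at 8.4% available Cl: 806 / 0.084 = 9596 g.
Volume: 9596 g ÷ 1.17 g/mL = 8201 mL.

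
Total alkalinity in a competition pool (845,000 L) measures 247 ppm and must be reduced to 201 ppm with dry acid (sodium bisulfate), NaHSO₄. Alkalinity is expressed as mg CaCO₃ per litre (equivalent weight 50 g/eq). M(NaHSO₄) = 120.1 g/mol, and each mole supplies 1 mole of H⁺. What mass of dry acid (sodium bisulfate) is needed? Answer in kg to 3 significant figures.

Alkalinity to neutralize: (247 − 201) = 46 mg/L as CaCO₃ × 845,000 L = 38,870 g as CaCO₃.
Equivalents of H⁺ required: 38,870 ÷ 50 g/eq = 777.4 eq = 777.4 mol NaHSO₄.
Mass of NaHSO₄: 777.4 × 120.1 = 93,370 g.

93.4 kg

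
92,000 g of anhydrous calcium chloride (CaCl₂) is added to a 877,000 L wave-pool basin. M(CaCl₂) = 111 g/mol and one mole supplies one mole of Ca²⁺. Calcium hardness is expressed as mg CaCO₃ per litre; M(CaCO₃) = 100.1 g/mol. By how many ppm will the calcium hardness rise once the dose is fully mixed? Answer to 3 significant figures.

94.6 ppm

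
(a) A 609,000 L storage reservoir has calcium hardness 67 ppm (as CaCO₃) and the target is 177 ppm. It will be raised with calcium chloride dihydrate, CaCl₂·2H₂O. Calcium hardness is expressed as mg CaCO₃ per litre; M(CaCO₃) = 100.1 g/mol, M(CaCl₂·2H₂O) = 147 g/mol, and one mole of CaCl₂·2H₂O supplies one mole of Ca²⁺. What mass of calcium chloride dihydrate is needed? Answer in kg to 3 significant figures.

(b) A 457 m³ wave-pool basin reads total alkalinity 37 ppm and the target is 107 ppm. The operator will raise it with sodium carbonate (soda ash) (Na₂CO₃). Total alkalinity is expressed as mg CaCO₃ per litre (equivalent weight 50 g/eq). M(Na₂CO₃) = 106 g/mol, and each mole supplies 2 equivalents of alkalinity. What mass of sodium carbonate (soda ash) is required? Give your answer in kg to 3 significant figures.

(a) Hardness to add: (177 − 67) = 110 mg/L as CaCO₃ × 609,000 L = 66,990 g as CaCO₃.
(a) Moles of Ca²⁺ (1 mol Ca²⁺ ≡ 1 mol CaCO₃): 66,990 / 100.1 g/mol = 669.2 mol.
(a) Mass of CaCl₂·2H₂O: 669.2 × 147 = 98,380 g.

(b) Volume: 457 m³ = 457,000 L.
(b) Alkalinity to add: (107 − 37) = 70 mg/L as CaCO₃ × 457,000 L = 31,990 g as CaCO₃.
(b) Equivalents: 31,990 g ÷ 50 g/eq = 639.8 eq.
(b) Each mole of Na₂CO₃ supplies 2 eq, so 639.8 / 2 = 319.9 mol.
(b) Mass: 319.9 mol × 106 g/mol = 33,910 g.

(a) 98.4 kg; (b) 33.9 kg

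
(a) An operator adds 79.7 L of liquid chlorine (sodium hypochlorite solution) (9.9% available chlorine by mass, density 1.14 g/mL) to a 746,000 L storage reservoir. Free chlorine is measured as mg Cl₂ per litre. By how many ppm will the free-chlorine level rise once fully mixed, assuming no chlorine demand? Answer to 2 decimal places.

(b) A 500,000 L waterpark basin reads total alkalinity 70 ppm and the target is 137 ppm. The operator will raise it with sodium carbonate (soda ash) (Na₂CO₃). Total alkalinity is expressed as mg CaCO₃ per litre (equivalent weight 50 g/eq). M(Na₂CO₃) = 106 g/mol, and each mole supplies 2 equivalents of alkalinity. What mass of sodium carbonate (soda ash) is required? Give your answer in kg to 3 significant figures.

(a) 12.06 ppm; (b) 35.5 kg

(a) Mass of solution: 79.7 L × 1000 mL/L × 1.14 g/mL = 90,860 g.
(a) Available chlorine delivered: 90,860 g × 0.099 = 8995 g as Cl₂.
(a) Concentration rise: 8995 g / 746,000 L = 12.06 mg/L = 12.06 ppm.

(b) Alkalinity to add: (137 − 70) = 67 mg/L as CaCO₃ × 500,000 L = 33,500 g as CaCO₃.
(b) Equivalents: 33,500 g ÷ 50 g/eq = 670 eq.
(b) Each mole of Na₂CO₃ supplies 2 eq, so 670 / 2 = 335 mol.
(b) Mass: 335 mol × 106 g/mol = 35,510 g.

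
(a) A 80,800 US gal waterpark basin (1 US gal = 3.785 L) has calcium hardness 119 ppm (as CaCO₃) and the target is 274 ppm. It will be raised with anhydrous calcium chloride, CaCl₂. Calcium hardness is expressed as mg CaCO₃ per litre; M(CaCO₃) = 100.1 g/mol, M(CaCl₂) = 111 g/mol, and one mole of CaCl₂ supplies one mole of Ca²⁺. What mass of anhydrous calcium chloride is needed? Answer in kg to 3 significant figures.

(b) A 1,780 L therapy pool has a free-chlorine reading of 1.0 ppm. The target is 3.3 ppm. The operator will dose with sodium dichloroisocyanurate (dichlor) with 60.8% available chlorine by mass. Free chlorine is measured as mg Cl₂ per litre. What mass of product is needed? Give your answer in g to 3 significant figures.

(a) 52.6 kg; (b) 6.73 g

(a) Volume: 80,800 US gal × 3.785 L/gal = 305,828 L.
(a) Hardness to add: (274 − 119) = 155 mg/L as CaCO₃ × 305,828 L = 47,400 g as CaCO₃.
(a) Moles of Ca²⁺ (1 mol Ca²⁺ ≡ 1 mol CaCO₃): 47,400 / 100.1 g/mol = 473.6 mol.
(a) Mass of CaCl₂: 473.6 × 111 = 52,570 g.

(b) Chlorine deficit: 3.3 − 1.0 = 2.3 ppm = 2.3 mg/L as Cl₂.
(b) Cl₂ equivalent needed: 2.3 mg/L × 1,780 L = 4094 mg = 4.094 g.
(b) Product at 60.8% available chlorine: 4.094 / 0.608 = 6.734 g.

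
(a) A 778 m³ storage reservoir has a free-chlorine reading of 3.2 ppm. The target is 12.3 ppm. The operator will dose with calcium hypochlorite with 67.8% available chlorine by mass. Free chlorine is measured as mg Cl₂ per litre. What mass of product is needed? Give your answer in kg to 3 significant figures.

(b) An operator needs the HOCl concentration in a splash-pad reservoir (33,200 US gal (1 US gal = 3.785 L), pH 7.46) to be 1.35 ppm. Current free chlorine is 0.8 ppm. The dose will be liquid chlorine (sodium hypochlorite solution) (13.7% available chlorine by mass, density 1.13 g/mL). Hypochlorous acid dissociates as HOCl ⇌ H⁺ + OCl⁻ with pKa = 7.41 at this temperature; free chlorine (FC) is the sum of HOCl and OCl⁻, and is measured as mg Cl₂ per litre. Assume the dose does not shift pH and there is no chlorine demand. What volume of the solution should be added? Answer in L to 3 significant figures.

(a) Volume: 778 m³ = 778,000 L.
(a) Chlorine deficit: 12.3 − 3.2 = 9.1 ppm = 9.1 mg/L as Cl₂.
(a) Cl₂ equivalent needed: 9.1 mg/L × 778,000 L = 7,080,000 mg = 7080 g.
(a) Product at 67.8% available chlorine: 7080 / 0.678 = 10,440 g.

(b) Volume: 33,200 US gal × 3.785 L/gal = 125,662 L.
(b) [OCl⁻]/[HOCl] = 10^(pH − pKa) = 10^(7.46 − 7.41) = 1.122; fraction as HOCl = 1/(1 + 1.122) = 0.4712.
(b) Free chlorine required for 1.35 ppm HOCl: 1.35 / 0.4712 = 2.865 ppm.
(b) FC to add: 2.865 − 0.8 = 2.065 mg/L as Cl₂.
(b) Cl₂ equivalent: 2.065 mg/L × 125,662 L = 259.5 g.
(b) Product at 13.7% available Cl: 259.5 / 0.137 = 1894 g.
(b) Volume: 1894 g ÷ 1.13 g/mL = 1676 mL.

(a) 10.4 kg; (b) 1.68 L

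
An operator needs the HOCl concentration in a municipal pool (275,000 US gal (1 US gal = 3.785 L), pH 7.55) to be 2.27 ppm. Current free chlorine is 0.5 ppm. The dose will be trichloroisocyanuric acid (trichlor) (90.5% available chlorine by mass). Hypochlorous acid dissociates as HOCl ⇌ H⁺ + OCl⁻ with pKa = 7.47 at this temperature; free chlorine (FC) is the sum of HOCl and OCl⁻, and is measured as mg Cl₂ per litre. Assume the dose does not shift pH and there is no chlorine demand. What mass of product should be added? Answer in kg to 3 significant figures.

Volume: 275,000 US gal × 3.785 L/gal = 1,040,875 L.
[OCl⁻]/[HOCl] = 10^(pH − pKa) = 10^(7.55 − 7.47) = 1.202; fraction as HOCl = 1/(1 + 1.202) = 0.4541.
Free chlorine required for 2.27 ppm HOCl: 2.27 / 0.4541 = 4.999 ppm.
FC to add: 4.999 − 0.5 = 4.499 mg/L as Cl₂.
Cl₂ equivalent: 4.499 mg/L × 1,040,875 L = 4683 g.
Product at 90.5% available Cl: 4683 / 0.905 = 5175 g.

5.17 kg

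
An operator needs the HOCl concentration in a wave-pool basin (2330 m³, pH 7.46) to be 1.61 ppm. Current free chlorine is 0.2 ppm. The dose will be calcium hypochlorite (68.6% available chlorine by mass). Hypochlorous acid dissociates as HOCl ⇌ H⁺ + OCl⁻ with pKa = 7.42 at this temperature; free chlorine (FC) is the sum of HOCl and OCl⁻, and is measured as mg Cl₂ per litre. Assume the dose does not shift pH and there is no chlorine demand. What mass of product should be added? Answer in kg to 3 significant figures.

10.8 kg

Volume: 2330 m³ = 2,330,000 L.
[OCl⁻]/[HOCl] = 10^(pH − pKa) = 10^(7.46 − 7.42) = 1.096; fraction as HOCl = 1/(1 + 1.096) = 0.477.
Free chlorine required for 1.61 ppm HOCl: 1.61 / 0.477 = 3.375 ppm.
FC to add: 3.375 − 0.2 = 3.175 mg/L as Cl₂.
Cl₂ equivalent: 3.175 mg/L × 2,330,000 L = 7399 g.
Product at 68.6% available Cl: 7399 / 0.686 = 10,790 g.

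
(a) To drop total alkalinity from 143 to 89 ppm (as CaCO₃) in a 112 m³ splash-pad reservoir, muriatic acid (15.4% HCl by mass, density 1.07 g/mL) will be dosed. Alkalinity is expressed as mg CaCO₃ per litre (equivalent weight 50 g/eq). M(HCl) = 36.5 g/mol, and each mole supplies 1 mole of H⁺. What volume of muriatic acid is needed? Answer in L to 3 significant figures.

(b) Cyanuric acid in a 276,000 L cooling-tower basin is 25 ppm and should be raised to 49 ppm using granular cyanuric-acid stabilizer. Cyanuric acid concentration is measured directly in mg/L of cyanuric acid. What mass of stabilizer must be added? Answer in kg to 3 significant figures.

(a) 26.8 L; (b) 6.62 kg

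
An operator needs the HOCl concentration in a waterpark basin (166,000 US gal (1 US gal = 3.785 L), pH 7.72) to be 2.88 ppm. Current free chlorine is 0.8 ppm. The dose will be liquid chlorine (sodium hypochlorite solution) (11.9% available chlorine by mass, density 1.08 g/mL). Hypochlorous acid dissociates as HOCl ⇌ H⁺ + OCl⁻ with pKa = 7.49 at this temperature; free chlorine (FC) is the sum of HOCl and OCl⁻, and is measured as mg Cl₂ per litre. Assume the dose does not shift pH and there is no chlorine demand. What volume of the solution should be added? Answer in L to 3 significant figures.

Volume: 166,000 US gal × 3.785 L/gal = 628,310 L.
[OCl⁻]/[HOCl] = 10^(pH − pKa) = 10^(7.72 − 7.49) = 1.698; fraction as HOCl = 1/(1 + 1.698) = 0.3706.
Free chlorine required for 2.88 ppm HOCl: 2.88 / 0.3706 = 7.771 ppm.
FC to add: 7.771 − 0.8 = 6.971 mg/L as Cl₂.
Cl₂ equivalent: 6.971 mg/L × 628,310 L = 4380 g.
Product at 11.9% available Cl: 4380 / 0.119 = 36,810 g.
Volume: 36,810 g ÷ 1.08 g/mL = 34,080 mL.

34.1 L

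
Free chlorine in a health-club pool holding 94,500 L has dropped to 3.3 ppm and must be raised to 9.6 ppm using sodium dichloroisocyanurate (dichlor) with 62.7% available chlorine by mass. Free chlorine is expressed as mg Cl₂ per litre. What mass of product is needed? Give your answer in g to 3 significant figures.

950 g

Chlorine deficit: 9.6 − 3.3 = 6.3 ppm = 6.3 mg/L as Cl₂.
Cl₂ equivalent needed: 6.3 mg/L × 94,500 L = 595,400 mg = 595.4 g.
Product at 62.7% available chlorine: 595.4 / 0.627 = 949.5 g.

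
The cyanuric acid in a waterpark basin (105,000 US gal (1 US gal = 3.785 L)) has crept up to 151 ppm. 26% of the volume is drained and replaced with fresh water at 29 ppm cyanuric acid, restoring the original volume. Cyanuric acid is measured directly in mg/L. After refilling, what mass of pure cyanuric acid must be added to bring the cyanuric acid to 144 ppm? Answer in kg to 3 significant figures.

9.82 kg

Volume: 105,000 US gal × 3.785 L/gal = 397,425 L.
After draining 26% and refilling: 151 × 0.74 + 29 × 0.26 = 119.28 ppm.
Deficit to target: 144 − 119.28 = 24.72 mg/L.
Mass: 24.72 mg/L × 397,425 L = 9824 g cyanuric acid.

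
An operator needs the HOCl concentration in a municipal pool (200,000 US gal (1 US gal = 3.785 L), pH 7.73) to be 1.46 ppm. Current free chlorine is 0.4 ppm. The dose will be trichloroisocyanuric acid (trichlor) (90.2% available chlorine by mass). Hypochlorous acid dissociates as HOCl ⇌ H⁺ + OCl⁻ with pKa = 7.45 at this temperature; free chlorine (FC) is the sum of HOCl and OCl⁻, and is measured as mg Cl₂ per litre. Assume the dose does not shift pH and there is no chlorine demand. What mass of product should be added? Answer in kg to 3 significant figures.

3.22 kg

Volume: 200,000 US gal × 3.785 L/gal = 757,000 L.
[OCl⁻]/[HOCl] = 10^(pH − pKa) = 10^(7.73 − 7.45) = 1.905; fraction as HOCl = 1/(1 + 1.905) = 0.3442.
Free chlorine required for 1.46 ppm HOCl: 1.46 / 0.3442 = 4.242 ppm.
FC to add: 4.242 − 0.4 = 3.842 mg/L as Cl₂.
Cl₂ equivalent: 3.842 mg/L × 757,000 L = 2908 g.
Product at 90.2% available Cl: 2908 / 0.902 = 3224 g.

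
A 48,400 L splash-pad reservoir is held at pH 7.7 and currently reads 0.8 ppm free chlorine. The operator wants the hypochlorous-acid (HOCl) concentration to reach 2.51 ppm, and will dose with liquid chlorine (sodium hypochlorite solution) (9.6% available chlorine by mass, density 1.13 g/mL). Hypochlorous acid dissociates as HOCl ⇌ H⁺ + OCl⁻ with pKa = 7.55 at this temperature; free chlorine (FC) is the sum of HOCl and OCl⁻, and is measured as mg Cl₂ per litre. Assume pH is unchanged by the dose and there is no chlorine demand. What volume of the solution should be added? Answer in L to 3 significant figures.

2.34 L

[OCl⁻]/[HOCl] = 10^(pH − pKa) = 10^(7.7 − 7.55) = 1.413; fraction as HOCl = 1/(1 + 1.413) = 0.4145.
Free chlorine required for 2.51 ppm HOCl: 2.51 / 0.4145 = 6.055 ppm.
FC to add: 6.055 − 0.8 = 5.255 mg/L as Cl₂.
Cl₂ equivalent: 5.255 mg/L × 48,400 L = 254.4 g.
Product at 9.6% available Cl: 254.4 / 0.096 = 2650 g.
Volume: 2650 g ÷ 1.13 g/mL = 2345 mL.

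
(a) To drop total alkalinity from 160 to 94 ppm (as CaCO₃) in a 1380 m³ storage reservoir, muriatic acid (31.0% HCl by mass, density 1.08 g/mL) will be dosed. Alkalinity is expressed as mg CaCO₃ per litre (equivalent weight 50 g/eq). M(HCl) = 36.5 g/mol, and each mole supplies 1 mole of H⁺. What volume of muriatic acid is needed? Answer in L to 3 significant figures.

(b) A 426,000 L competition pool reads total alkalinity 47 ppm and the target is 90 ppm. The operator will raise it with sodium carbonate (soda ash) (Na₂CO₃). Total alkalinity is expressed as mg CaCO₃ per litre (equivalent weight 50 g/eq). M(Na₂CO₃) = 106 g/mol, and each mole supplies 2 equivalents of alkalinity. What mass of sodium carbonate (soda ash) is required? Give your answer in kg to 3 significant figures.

(a) Volume: 1380 m³ = 1,380,000 L.
(a) Alkalinity to neutralize: (160 − 94) = 66 mg/L as CaCO₃ × 1,380,000 L = 91,080 g as CaCO₃.
(a) Equivalents of H⁺ required: 91,080 ÷ 50 g/eq = 1822 eq = 1822 mol HCl.
(a) Mass of HCl: 1822 × 36.5 = 66,490 g.
(a) Mass of 31.0% solution: 66,490 / 0.31 = 214,500 g.
(a) Volume: 214,500 g ÷ 1.08 g/mL = 198,600 mL.

(b) Alkalinity to add: (90 − 47) = 43 mg/L as CaCO₃ × 426,000 L = 18,320 g as CaCO₃.
(b) Equivalents: 18,320 g ÷ 50 g/eq = 366.4 eq.
(b) Each mole of Na₂CO₃ supplies 2 eq, so 366.4 / 2 = 183.2 mol.
(b) Mass: 183.2 mol × 106 g/mol = 19,420 g.

(a) 199 L; (b) 19.4 kg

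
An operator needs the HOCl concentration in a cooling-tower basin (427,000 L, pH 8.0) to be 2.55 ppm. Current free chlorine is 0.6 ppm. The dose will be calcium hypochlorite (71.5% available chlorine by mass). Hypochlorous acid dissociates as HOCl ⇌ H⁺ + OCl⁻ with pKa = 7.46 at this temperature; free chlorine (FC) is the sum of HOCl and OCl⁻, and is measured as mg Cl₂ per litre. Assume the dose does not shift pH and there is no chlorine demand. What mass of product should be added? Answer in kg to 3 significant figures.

[OCl⁻]/[HOCl] = 10^(pH − pKa) = 10^(8.0 − 7.46) = 3.467; fraction as HOCl = 1/(1 + 3.467) = 0.2238.
Free chlorine required for 2.55 ppm HOCl: 2.55 / 0.2238 = 11.39 ppm.
FC to add: 11.39 − 0.6 = 10.79 mg/L as Cl₂.
Cl₂ equivalent: 10.79 mg/L × 427,000 L = 4608 g.
Product at 71.5% available Cl: 4608 / 0.715 = 6445 g.

6.44 kg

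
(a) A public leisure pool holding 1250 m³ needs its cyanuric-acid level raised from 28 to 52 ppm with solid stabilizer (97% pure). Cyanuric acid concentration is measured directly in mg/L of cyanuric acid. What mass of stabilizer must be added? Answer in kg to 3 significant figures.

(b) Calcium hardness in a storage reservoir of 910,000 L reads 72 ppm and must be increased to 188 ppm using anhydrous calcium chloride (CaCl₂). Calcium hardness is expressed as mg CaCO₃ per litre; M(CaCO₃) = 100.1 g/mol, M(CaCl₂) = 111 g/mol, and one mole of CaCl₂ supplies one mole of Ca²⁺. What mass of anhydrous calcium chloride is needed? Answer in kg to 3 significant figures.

(a) Volume: 1250 m³ = 1,250,000 L.
(a) CYA to add: (52 − 28) = 24 mg/L × 1,250,000 L = 30,000 g cyanuric acid.
(a) At 97% purity: 30,000 / 0.97 = 30,930 g product.

(b) Hardness to add: (188 − 72) = 116 mg/L as CaCO₃ × 910,000 L = 105,600 g as CaCO₃.
(b) Moles of Ca²⁺ (1 mol Ca²⁺ ≡ 1 mol CaCO₃): 105,600 / 100.1 g/mol = 1055 mol.
(b) Mass of CaCl₂: 1055 × 111 = 117,100 g.

(a) 30.9 kg; (b) 117 kg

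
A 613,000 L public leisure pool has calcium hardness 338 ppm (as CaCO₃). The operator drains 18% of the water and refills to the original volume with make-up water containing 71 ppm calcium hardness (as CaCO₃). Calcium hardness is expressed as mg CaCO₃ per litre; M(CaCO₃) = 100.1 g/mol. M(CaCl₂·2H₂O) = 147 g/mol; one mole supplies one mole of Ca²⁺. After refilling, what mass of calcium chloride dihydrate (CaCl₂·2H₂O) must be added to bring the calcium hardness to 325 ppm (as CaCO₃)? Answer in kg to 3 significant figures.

31.6 kg

After draining 18% and refilling: 338 × 0.82 + 71 × 0.18 = 289.94 ppm.
Deficit to target: 325 − 289.94 = 35.06 mg/L.
As CaCO₃: 35.06 mg/L × 613,000 L = 21,490 g; ÷ 100.1 = 214.7 mol Ca²⁺.
Mass: 214.7 × 147 = 31,560 g.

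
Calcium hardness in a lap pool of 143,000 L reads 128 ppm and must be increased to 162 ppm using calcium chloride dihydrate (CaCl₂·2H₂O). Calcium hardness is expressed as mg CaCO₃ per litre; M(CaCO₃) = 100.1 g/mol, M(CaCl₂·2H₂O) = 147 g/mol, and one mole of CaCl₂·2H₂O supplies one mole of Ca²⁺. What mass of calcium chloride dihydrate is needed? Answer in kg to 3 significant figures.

7.14 kg

Hardness to add: (162 − 128) = 34 mg/L as CaCO₃ × 143,000 L = 4862 g as CaCO₃.
Moles of Ca²⁺ (1 mol Ca²⁺ ≡ 1 mol CaCO₃): 4862 / 100.1 g/mol = 48.57 mol.
Mass of CaCl₂·2H₂O: 48.57 × 147 = 7140 g.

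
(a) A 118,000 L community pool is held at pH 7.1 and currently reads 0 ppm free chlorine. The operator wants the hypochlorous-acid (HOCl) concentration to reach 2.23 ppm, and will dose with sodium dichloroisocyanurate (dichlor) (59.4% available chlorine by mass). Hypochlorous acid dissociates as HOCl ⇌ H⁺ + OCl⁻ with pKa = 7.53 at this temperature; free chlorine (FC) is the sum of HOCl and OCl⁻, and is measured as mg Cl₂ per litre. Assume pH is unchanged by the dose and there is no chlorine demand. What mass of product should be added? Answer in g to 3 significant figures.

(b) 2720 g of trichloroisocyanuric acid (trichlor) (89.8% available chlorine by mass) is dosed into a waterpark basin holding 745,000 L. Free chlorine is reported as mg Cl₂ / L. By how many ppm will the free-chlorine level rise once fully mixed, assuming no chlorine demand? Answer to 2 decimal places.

(a) 608 g; (b) 3.28 ppm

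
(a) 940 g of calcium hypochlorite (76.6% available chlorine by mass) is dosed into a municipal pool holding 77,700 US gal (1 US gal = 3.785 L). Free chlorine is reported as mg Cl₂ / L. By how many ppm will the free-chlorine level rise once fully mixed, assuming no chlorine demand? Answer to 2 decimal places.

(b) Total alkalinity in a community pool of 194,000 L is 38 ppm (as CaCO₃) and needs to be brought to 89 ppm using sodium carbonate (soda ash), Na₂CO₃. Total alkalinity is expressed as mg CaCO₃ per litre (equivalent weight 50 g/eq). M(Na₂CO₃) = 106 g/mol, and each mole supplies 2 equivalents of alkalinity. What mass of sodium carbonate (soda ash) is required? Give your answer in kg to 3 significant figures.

(a) 2.45 ppm; (b) 10.5 kg

(a) Volume: 77,700 US gal × 3.785 L/gal = 294,094 L.
(a) Available chlorine delivered: 940 g × 0.766 = 720 g as Cl₂.
(a) Concentration rise: 720 g / 294,094 L = 2.448 mg/L = 2.45 ppm.

(b) Alkalinity to add: (89 − 38) = 51 mg/L as CaCO₃ × 194,000 L = 9894 g as CaCO₃.
(b) Equivalents: 9894 g ÷ 50 g/eq = 197.9 eq.
(b) Each mole of Na₂CO₃ supplies 2 eq, so 197.9 / 2 = 98.94 mol.
(b) Mass: 98.94 mol × 106 g/mol = 10,490 g.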